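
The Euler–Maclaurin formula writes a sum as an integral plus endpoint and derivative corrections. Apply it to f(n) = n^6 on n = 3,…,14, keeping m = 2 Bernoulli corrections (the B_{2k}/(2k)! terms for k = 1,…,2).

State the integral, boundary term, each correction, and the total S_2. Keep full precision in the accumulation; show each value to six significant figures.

S_2 ≈ 1.90922e+07

The integral term ∫_3^14 x^6 dx = 1.50588e+07.
½[f(3) + f(14)] = ½[729.000 + 7.52954e+06] = 3.76513e+06.
Integral + boundary = 1.88239e+07.
Order-1 term: 1/12 · (3.22694e+06 − 1458.00) = 268790.
Partial sum through k=1: 1.90927e+07.
Order-2 term: −1/720 · (329280 − 3240.00) = -452.833.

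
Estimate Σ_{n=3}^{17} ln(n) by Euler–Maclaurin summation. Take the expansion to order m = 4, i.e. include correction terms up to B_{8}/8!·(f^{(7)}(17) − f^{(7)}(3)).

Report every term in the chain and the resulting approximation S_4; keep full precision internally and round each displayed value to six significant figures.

S_4 ≈ 32.8119

∫_3^17 ln(x) dx evaluates to 30.8688.
Boundary: ½(f(3) + f(17)) = ½(1.09861 + 2.83321) = 1.96591.
So far: 32.8347.
Order-1 term: 1/12 · (0.0588235 − 0.333333) = -0.0228758.
Running total after k=1: 32.8118.
Order-2 term: −1/720 · (0.000407083 − 0.0740741) = 0.000102315.
Running total after k=2: 32.8119.
Order-3 term: 1/30240 · (1.69031e-05 − 0.0987654) = -3.26549e-06.
Running total after k=3: 32.8119.
Order-4 term: −1/1209600 · (1.75465e-06 − 0.329218) = 2.72170e-07.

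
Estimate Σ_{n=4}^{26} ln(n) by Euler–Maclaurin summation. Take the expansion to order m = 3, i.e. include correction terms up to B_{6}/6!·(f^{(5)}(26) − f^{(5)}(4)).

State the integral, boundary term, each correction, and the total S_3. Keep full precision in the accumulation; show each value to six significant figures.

S_3 ≈ 59.4699

Integral: ∫_4^26 ln(x) dx = 57.1653.
Endpoint term: (f(4) + f(26))/2 = (1.38629 + 3.25810)/2 = 2.32220.
So far: 59.4875.
Correction k=1: B_{2}/2! · (f^{(1)}(26) − f^{(1)}(4)) = 1/12 · (0.0384615 − 0.250000) = -0.0176282.
Running total after k=1: 59.4699.
Correction k=2: B_{4}/4! · (f^{(3)}(26) − f^{(3)}(4)) = −1/720 · (0.000113792 − 0.0312500) = 4.32447e-05.
Running total after k=2: 59.4699.
Correction k=3: B_{6}/6! · (f^{(5)}(26) − f^{(5)}(4)) = 1/30240 · (2.01997e-06 − 0.0234375) = -7.74983e-07.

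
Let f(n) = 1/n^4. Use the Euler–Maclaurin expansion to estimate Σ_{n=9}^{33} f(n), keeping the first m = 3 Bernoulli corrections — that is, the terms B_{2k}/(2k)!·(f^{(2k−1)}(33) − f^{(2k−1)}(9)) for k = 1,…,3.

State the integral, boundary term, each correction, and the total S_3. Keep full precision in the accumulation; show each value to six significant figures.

S_3 ≈ 0.000530204

Integral: ∫_9^33 1/x^4 dx = 0.000447972.
½[f(9) + f(33)] = ½[0.000152416 + 8.43226e-07] = 7.66295e-05.
Running total after boundary: 0.000524601.
Order-1 term: 1/12 · (-1.02209e-07 − (-6.77404e-05)) = 5.63651e-06.
After k=1: 0.000530238.
Order-2 term: −1/720 · (-2.81568e-09 − (-2.50890e-05)) = -3.48419e-08.
After k=2: 0.000530203.
Order-3 term: 1/30240 · (-1.44792e-10 − (-1.73455e-05)) = 5.73590e-10.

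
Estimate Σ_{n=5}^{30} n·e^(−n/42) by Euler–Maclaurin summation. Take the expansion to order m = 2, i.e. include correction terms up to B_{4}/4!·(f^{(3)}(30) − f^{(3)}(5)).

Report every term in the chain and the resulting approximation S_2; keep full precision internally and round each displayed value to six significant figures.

∫_5^30 x·e^(−x/42) dx evaluates to 272.075.
½[f(5) + f(30)] = ½[4.43883 + 14.6862] = 9.56254.
Integral + boundary = 281.638.
Correction k=1: B_{2}/2! · (f^{(1)}(30) − f^{(1)}(5)) = 1/12 · (0.139869 − 0.782079) = -0.0535175.
Partial sum through k=1: 281.584.
Correction k=2: B_{4}/4! · (f^{(3)}(30) − f^{(3)}(5)) = −1/720 · (0.000634327 − 0.00144989) = 1.13273e-06.

S_2 ≈ 281.584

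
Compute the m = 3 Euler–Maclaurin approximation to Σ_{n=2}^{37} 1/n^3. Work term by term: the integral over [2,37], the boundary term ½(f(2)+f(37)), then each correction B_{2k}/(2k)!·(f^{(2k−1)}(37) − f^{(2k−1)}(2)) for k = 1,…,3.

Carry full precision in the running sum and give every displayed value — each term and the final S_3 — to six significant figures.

The integral term ∫_2^37 1/x^3 dx = 0.124635.
Boundary: ½(f(2) + f(37)) = ½(0.125000 + 1.97422e-05) = 0.0625099.
So far: 0.187145.
Order-1 term: 1/12 · (-1.60072e-06 − (-0.187500)) = 0.0156249.
Running total after k=1: 0.202770.
Order-2 term: −1/720 · (-2.33852e-08 − (-0.937500)) = -0.00130208.
Running total after k=2: 0.201467.
Order-3 term: 1/30240 · (-7.17442e-10 − (-9.84375)) = 0.000325521.

S_3 ≈ 0.201793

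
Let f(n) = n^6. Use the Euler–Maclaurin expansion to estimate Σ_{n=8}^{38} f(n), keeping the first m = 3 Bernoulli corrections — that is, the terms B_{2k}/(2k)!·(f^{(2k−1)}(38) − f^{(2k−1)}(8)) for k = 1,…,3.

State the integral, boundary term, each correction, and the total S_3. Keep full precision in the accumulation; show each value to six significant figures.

S_3 ≈ 1.78900e+10

∫_8^38 x^6 dx evaluates to 1.63448e+10.
½[f(8) + f(38)] = ½[262144 + 3.01094e+09] = 1.50560e+09.
So far: 1.78504e+10.
Order-1 term: 1/12 · (4.75411e+08 − 196608) = 3.96012e+07.
After k=1: 1.78900e+10.
Order-2 term: −1/720 · (6.58464e+06 − 61440.0) = -9060.00.
After k=2: 1.78900e+10.
Order-3 term: 1/30240 · (27360.0 − 5760.00) = 0.714286.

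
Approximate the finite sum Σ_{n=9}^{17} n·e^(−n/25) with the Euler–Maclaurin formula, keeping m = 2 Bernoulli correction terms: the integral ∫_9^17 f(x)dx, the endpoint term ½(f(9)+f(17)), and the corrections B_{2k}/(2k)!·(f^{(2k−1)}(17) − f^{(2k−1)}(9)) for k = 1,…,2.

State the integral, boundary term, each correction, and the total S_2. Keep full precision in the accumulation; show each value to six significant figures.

∫_9^17 x·e^(−x/25) dx evaluates to 61.0770.
½[f(9) + f(17)] = ½[6.27909 + 8.61249] = 7.44579.
So far: 68.5228.
Order-1 term: 1/12 · (0.162117 − 0.446513) = -0.0236996.
After k=1: 68.4991.
Order-2 term: −1/720 · (0.00188056 − 0.00294698) = 1.48114e-06.

S_2 ≈ 68.4991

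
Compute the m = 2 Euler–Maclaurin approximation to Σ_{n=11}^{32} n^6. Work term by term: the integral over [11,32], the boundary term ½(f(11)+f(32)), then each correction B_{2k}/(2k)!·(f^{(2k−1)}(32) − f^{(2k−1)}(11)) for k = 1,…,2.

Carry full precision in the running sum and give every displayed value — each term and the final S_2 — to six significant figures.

Integral: ∫_11^32 x^6 dx = 4.90575e+09.
Boundary: ½(f(11) + f(32)) = ½(1.77156e+06 + 1.07374e+09) = 5.37757e+08.
Integral + boundary = 5.44351e+09.
k=1: B_{2}/(2)! × [f^{(1)}(32) − f^{(1)}(11)] = 1/12 × (2.01327e+08 − 966306) = 1.66967e+07.
Running total after k=1: 5.46020e+09.
k=2: B_{4}/(4)! × [f^{(3)}(32) − f^{(3)}(11)] = −1/720 × (3.93216e+06 − 159720) = -5239.50.

S_2 ≈ 5.46020e+09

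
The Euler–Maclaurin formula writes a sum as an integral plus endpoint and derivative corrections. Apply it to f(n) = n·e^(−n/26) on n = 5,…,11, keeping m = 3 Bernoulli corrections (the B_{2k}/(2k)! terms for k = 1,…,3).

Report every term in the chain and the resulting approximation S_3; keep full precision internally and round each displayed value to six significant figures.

∫_5^11 x·e^(−x/26) dx evaluates to 34.8555.
Endpoint term: (f(5) + f(11))/2 = (4.12526 + 7.20531)/2 = 5.66529.
So far: 40.5208.
Correction k=1: B_{2}/2! · (f^{(1)}(11) − f^{(1)}(5)) = 1/12 · (0.377901 − 0.666389) = -0.0240407.
Partial sum through k=1: 40.4968.
Correction k=2: B_{4}/4! · (f^{(3)}(11) − f^{(3)}(5)) = −1/720 · (0.00249698 − 0.00342677) = 1.29137e-06.
Partial sum through k=2: 40.4968.
Correction k=3: B_{6}/6! · (f^{(5)}(11) − f^{(5)}(5)) = 1/30240 · (6.56055e-06 − 8.68011e-06) = -7.00912e-11.

S_3 ≈ 40.4968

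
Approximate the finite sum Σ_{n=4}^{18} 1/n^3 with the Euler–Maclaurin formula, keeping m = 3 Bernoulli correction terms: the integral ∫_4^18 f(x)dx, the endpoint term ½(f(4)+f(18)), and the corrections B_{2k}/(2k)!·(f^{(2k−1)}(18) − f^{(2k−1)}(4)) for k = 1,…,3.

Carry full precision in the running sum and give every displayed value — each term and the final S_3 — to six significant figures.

S_3 ≈ 0.0385601

∫_4^18 1/x^3 dx evaluates to 0.0297068.
Boundary: ½(f(4) + f(18)) = ½(0.0156250 + 0.000171468) = 0.00789823.
Running total after boundary: 0.0376050.
Correction k=1: B_{2}/2! · (f^{(1)}(18) − f^{(1)}(4)) = 1/12 · (-2.85780e-05 − (-0.0117188)) = 0.000974181.
Partial sum through k=1: 0.0385792.
Correction k=2: B_{4}/4! · (f^{(3)}(18) − f^{(3)}(4)) = −1/720 · (-1.76407e-06 − (-0.0146484)) = -2.03426e-05.
Partial sum through k=2: 0.0385589.
Correction k=3: B_{6}/6! · (f^{(5)}(18) − f^{(5)}(4)) = 1/30240 · (-2.28676e-07 − (-0.0384521)) = 1.27156e-06.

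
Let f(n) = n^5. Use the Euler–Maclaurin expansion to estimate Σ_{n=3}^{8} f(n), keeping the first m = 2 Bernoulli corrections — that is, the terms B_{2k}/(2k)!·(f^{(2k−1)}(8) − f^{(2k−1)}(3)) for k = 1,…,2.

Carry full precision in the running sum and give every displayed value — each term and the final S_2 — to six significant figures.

Integral: ∫_3^8 x^5 dx = 43569.2.
Endpoint term: (f(3) + f(8))/2 = (243.000 + 32768.0)/2 = 16505.5.
Integral + boundary = 60074.7.
Correction k=1: B_{2}/2! · (f^{(1)}(8) − f^{(1)}(3)) = 1/12 · (20480.0 − 405.000) = 1672.92.
Partial sum through k=1: 61747.6.
Correction k=2: B_{4}/4! · (f^{(3)}(8) − f^{(3)}(3)) = −1/720 · (3840.00 − 540.000) = -4.58333.

S_2 ≈ 61743.0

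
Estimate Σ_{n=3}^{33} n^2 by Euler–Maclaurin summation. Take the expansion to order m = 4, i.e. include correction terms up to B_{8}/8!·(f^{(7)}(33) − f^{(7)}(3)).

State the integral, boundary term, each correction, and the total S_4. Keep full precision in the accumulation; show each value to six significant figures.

The integral term ∫_3^33 x^2 dx = 11970.0.
Endpoint term: (f(3) + f(33))/2 = (9.00000 + 1089.00)/2 = 549.000.
Running total after boundary: 12519.0.
k=1: B_{2}/(2)! × [f^{(1)}(33) − f^{(1)}(3)] = 1/12 × (66.0000 − 6.00000) = 5.00000.
Partial sum through k=1: 12524.0.
k=2: B_{4}/(4)! × [f^{(3)}(33) − f^{(3)}(3)] = −1/720 × (0.00000 − 0.00000) = 0.00000.
Partial sum through k=2: 12524.0.
k=3: B_{6}/(6)! × [f^{(5)}(33) − f^{(5)}(3)] = 1/30240 × (0.00000 − 0.00000) = 0.00000.
Partial sum through k=3: 12524.0.
k=4: B_{8}/(8)! × [f^{(7)}(33) − f^{(7)}(3)] = −1/1209600 × (0.00000 − 0.00000) = 0.00000.

S_4 ≈ 12524.0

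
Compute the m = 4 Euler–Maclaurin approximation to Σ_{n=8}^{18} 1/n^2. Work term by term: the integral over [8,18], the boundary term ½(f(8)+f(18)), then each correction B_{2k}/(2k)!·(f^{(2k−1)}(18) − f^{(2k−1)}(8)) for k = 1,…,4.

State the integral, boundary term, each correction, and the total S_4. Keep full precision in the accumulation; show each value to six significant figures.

S_4 ≈ 0.0790961

Integral: ∫_8^18 1/x^2 dx = 0.0694444.
Endpoint term: (f(8) + f(18))/2 = (0.0156250 + 0.00308642)/2 = 0.00935571.
So far: 0.0788002.
Order-1 term: 1/12 · (-0.000342936 − (-0.00390625)) = 0.000296943.
Partial sum through k=1: 0.0790971.
Order-2 term: −1/720 · (-1.27013e-05 − (-0.000732422)) = -9.99612e-07.
Partial sum through k=2: 0.0790961.
Order-3 term: 1/30240 · (-1.17605e-06 − (-0.000343323)) = 1.13144e-08.
Partial sum through k=3: 0.0790961.
Order-4 term: −1/1209600 · (-2.03268e-07 − (-0.000300407)) = -2.48185e-10.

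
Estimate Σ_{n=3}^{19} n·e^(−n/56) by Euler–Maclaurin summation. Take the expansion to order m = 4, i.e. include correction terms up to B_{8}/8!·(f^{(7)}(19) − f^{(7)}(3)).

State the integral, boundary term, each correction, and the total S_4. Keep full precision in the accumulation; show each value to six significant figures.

Integral: ∫_3^19 x·e^(−x/56) dx = 140.086.
½[f(3) + f(19)] = ½[2.84351 + 13.5333] = 8.18841.
Integral + boundary = 148.275.
k=1: B_{2}/(2)! × [f^{(1)}(19) − f^{(1)}(3)] = 1/12 × (0.470613 − 0.897061) = -0.0355374.
Partial sum through k=1: 148.239.
k=2: B_{4}/(4)! × [f^{(3)}(19) − f^{(3)}(3)] = −1/720 × (0.000604327 − 0.000890541) = 3.97519e-07.
Partial sum through k=2: 148.239.
k=3: B_{6}/(6)! × [f^{(5)}(19) − f^{(5)}(3)] = 1/30240 × (3.37560e-07 − 4.76732e-07) = -4.60225e-12.
Partial sum through k=3: 148.239.
k=4: B_{8}/(8)! × [f^{(7)}(19) − f^{(7)}(3)] = −1/1209600 × (1.53831e-10 − 2.13485e-10) = 4.93176e-17.

S_4 ≈ 148.239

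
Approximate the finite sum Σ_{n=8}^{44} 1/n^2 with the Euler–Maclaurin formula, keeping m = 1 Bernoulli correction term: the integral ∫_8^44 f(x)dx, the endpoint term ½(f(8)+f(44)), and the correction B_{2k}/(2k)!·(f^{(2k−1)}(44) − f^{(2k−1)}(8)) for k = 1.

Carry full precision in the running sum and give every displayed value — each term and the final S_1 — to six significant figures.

S_1 ≈ 0.110667

∫_8^44 1/x^2 dx evaluates to 0.102273.
Endpoint term: (f(8) + f(44))/2 = (0.0156250 + 0.000516529)/2 = 0.00807076.
Integral + boundary = 0.110343.
Correction k=1: B_{2}/2! · (f^{(1)}(44) − f^{(1)}(8)) = 1/12 · (-2.34786e-05 − (-0.00390625)) = 0.000323564.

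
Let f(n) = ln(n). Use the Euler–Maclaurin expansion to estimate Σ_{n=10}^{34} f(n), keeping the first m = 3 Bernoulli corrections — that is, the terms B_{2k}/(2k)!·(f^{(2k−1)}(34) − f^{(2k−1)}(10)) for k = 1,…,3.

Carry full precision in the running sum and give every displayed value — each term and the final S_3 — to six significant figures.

S_3 ≈ 75.7790

∫_10^34 ln(x) dx evaluates to 72.8704.
Endpoint term: (f(10) + f(34))/2 = (2.30259 + 3.52636)/2 = 2.91447.
So far: 75.7849.
Order-1 term: 1/12 · (0.0294118 − 0.100000) = -0.00588235.
Running total after k=1: 75.7790.
Order-2 term: −1/720 · (5.08854e-05 − 0.00200000) = 2.70710e-06.
Running total after k=2: 75.7790.
Order-3 term: 1/30240 · (5.28222e-07 − 0.000240000) = -7.91904e-09.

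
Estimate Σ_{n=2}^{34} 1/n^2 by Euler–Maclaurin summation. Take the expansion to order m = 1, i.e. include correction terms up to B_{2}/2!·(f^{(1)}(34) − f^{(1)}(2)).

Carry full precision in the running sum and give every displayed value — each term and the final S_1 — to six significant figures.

S_1 ≈ 0.616850

∫_2^34 1/x^2 dx evaluates to 0.470588.
½[f(2) + f(34)] = ½[0.250000 + 0.000865052] = 0.125433.
So far: 0.596021.
k=1: B_{2}/(2)! × [f^{(1)}(34) − f^{(1)}(2)] = 1/12 × (-5.08854e-05 − (-0.250000)) = 0.0208291.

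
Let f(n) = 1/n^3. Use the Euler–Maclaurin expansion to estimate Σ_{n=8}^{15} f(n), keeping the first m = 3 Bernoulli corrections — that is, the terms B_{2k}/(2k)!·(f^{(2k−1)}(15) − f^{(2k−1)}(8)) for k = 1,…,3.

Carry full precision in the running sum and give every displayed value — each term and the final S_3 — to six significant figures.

The integral term ∫_8^15 1/x^3 dx = 0.00559028.
Endpoint term: (f(8) + f(15))/2 = (0.00195312 + 0.000296296)/2 = 0.00112471.
Integral + boundary = 0.00671499.
Order-1 term: 1/12 · (-5.92593e-05 − (-0.000732422)) = 5.60969e-05.
After k=1: 0.00677109.
Order-2 term: −1/720 · (-5.26749e-06 − (-0.000228882)) = -3.10575e-07.
After k=2: 0.00677077.
Order-3 term: 1/30240 · (-9.83265e-07 − (-0.000150204)) = 4.93454e-09.

S_3 ≈ 0.00677078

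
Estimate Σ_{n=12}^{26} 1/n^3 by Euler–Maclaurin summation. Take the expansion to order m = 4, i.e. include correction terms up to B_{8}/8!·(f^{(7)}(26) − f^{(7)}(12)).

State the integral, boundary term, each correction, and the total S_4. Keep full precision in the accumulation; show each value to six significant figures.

∫_12^26 1/x^3 dx evaluates to 0.00273258.
Endpoint term: (f(12) + f(26))/2 = (0.000578704 + 5.68958e-05)/2 = 0.000317800.
Running total after boundary: 0.00305038.
Correction k=1: B_{2}/2! · (f^{(1)}(26) − f^{(1)}(12)) = 1/12 · (-6.56490e-06 − (-0.000144676)) = 1.15093e-05.
After k=1: 0.00306189.
Correction k=2: B_{4}/4! · (f^{(3)}(26) − f^{(3)}(12)) = −1/720 · (-1.94228e-07 − (-2.00939e-05)) = -2.76384e-08.
After k=2: 0.00306186.
Correction k=3: B_{6}/6! · (f^{(5)}(26) − f^{(5)}(12)) = 1/30240 · (-1.20674e-08 − (-5.86071e-06)) = 1.93408e-10.
After k=3: 0.00306186.
Correction k=4: B_{8}/8! · (f^{(7)}(26) − f^{(7)}(12)) = −1/1209600 · (-1.28529e-09 − (-2.93036e-06)) = -2.42152e-12.

S_4 ≈ 0.00306186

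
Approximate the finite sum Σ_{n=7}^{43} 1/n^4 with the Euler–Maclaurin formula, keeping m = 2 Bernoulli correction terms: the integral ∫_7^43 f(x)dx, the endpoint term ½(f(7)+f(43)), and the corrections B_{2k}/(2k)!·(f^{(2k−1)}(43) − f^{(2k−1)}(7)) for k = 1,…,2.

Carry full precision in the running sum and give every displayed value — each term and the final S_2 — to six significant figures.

Integral: ∫_7^43 1/x^4 dx = 0.000967625.
½[f(7) + f(43)] = ½[0.000416493 + 2.92500e-07] = 0.000208393.
Integral + boundary = 0.00117602.
Order-1 term: 1/12 · (-2.72093e-08 − (-0.000237996)) = 1.98307e-05.
Running total after k=1: 0.00119585.
Order-2 term: −1/720 · (-4.41471e-10 − (-0.000145712)) = -2.02377e-07.

S_2 ≈ 0.00119565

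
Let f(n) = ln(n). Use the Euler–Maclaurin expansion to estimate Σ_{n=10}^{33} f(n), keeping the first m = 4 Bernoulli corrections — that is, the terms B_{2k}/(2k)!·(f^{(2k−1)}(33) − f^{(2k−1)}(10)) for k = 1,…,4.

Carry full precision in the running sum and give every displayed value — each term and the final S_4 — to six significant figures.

S_4 ≈ 72.2526

The integral term ∫_10^33 ln(x) dx = 69.3589.
½[f(10) + f(33)] = ½[2.30259 + 3.49651] = 2.89955.
Running total after boundary: 72.2584.
k=1: B_{2}/(2)! × [f^{(1)}(33) − f^{(1)}(10)] = 1/12 × (0.0303030 − 0.100000) = -0.00580808.
After k=1: 72.2526.
k=2: B_{4}/(4)! × [f^{(3)}(33) − f^{(3)}(10)] = −1/720 × (5.56529e-05 − 0.00200000) = 2.70048e-06.
After k=2: 72.2526.
k=3: B_{6}/(6)! × [f^{(5)}(33) − f^{(5)}(10)] = 1/30240 × (6.13256e-07 − 0.000240000) = -7.91623e-09.
After k=3: 72.2526.
k=4: B_{8}/(8)! × [f^{(7)}(33) − f^{(7)}(10)] = −1/1209600 × (1.68941e-08 − 7.20000e-05) = 5.95098e-11.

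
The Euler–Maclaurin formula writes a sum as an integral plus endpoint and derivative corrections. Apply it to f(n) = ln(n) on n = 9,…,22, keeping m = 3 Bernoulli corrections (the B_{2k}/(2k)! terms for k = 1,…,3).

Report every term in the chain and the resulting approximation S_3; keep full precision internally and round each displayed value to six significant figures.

Integral: ∫_9^22 ln(x) dx = 35.2279.
Endpoint term: (f(9) + f(22))/2 = (2.19722 + 3.09104)/2 = 2.64413.
So far: 37.8720.
k=1: B_{2}/(2)! × [f^{(1)}(22) − f^{(1)}(9)] = 1/12 × (0.0454545 − 0.111111) = -0.00547138.
Partial sum through k=1: 37.8666.
k=2: B_{4}/(4)! × [f^{(3)}(22) − f^{(3)}(9)] = −1/720 × (0.000187829 − 0.00274348) = 3.54952e-06.
Partial sum through k=2: 37.8666.
k=3: B_{6}/(6)! × [f^{(5)}(22) − f^{(5)}(9)] = 1/30240 × (4.65691e-06 − 0.000406442) = -1.32865e-08.

S_3 ≈ 37.8666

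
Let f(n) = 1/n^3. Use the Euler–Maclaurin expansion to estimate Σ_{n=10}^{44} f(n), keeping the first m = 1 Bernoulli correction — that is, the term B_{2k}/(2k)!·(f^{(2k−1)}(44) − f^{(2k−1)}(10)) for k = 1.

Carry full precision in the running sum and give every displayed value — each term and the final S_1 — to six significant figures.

S_1 ≈ 0.00527254

The integral term ∫_10^44 1/x^3 dx = 0.00474174.
½[f(10) + f(44)] = ½[0.00100000 + 1.17393e-05] = 0.000505870.
Integral + boundary = 0.00524761.
Order-1 term: 1/12 · (-8.00406e-07 − (-0.000300000)) = 2.49333e-05.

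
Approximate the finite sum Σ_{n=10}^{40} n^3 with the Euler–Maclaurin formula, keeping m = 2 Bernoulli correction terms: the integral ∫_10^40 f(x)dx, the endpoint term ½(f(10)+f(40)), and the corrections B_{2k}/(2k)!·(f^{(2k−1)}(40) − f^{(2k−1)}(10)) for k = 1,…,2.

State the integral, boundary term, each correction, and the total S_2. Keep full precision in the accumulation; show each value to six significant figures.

∫_10^40 x^3 dx evaluates to 637500.
Endpoint term: (f(10) + f(40))/2 = (1000.00 + 64000.0)/2 = 32500.0.
Integral + boundary = 670000.
k=1: B_{2}/(2)! × [f^{(1)}(40) − f^{(1)}(10)] = 1/12 × (4800.00 − 300.000) = 375.000.
Partial sum through k=1: 670375.
k=2: B_{4}/(4)! × [f^{(3)}(40) − f^{(3)}(10)] = −1/720 × (6.00000 − 6.00000) = 0.00000.

S_2 ≈ 670375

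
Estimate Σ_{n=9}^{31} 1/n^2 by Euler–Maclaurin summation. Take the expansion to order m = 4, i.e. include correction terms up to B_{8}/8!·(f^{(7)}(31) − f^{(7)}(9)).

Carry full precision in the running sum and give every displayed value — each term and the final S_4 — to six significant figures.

Integral: ∫_9^31 1/x^2 dx = 0.0788530.
½[f(9) + f(31)] = ½[0.0123457 + 0.00104058] = 0.00669313.
So far: 0.0855462.
Order-1 term: 1/12 · (-6.71344e-05 − (-0.00274348)) = 0.000223029.
Running total after k=1: 0.0857692.
Order-2 term: −1/720 · (-8.38306e-07 − (-0.000406442)) = -5.63339e-07.
Running total after k=2: 0.0857686.
Order-3 term: 1/30240 · (-2.61698e-08 − (-0.000150534)) = 4.97711e-09.
Running total after k=3: 0.0857686.
Order-4 term: −1/1209600 · (-1.52498e-09 − (-0.000104073)) = -8.60379e-11.

S_4 ≈ 0.0857686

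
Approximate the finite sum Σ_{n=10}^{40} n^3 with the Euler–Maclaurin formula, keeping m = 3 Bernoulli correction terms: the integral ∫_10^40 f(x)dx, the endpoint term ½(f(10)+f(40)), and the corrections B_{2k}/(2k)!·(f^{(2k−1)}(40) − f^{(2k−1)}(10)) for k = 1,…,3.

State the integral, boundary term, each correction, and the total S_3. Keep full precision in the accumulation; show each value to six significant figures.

S_3 ≈ 670375

The integral term ∫_10^40 x^3 dx = 637500.
Endpoint term: (f(10) + f(40))/2 = (1000.00 + 64000.0)/2 = 32500.0.
So far: 670000.
k=1: B_{2}/(2)! × [f^{(1)}(40) − f^{(1)}(10)] = 1/12 × (4800.00 − 300.000) = 375.000.
Partial sum through k=1: 670375.
k=2: B_{4}/(4)! × [f^{(3)}(40) − f^{(3)}(10)] = −1/720 × (6.00000 − 6.00000) = 0.00000.
Partial sum through k=2: 670375.
k=3: B_{6}/(6)! × [f^{(5)}(40) − f^{(5)}(10)] = 1/30240 × (0.00000 − 0.00000) = 0.00000.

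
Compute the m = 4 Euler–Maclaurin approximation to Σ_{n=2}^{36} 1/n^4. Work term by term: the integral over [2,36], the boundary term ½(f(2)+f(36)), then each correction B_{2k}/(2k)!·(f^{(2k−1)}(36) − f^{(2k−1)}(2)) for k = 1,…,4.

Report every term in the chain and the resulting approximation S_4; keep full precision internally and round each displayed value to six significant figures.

S_4 ≈ 0.0822143

Integral: ∫_2^36 1/x^4 dx = 0.0416595.
½[f(2) + f(36)] = ½[0.0625000 + 5.95374e-07] = 0.0312503.
Integral + boundary = 0.0729098.
k=1: B_{2}/(2)! × [f^{(1)}(36) − f^{(1)}(2)] = 1/12 × (-6.61527e-08 − (-0.125000)) = 0.0104167.
Partial sum through k=1: 0.0833265.
k=2: B_{4}/(4)! × [f^{(3)}(36) − f^{(3)}(2)] = −1/720 × (-1.53131e-09 − (-0.937500)) = -0.00130208.
Partial sum through k=2: 0.0820244.
k=3: B_{6}/(6)! × [f^{(5)}(36) − f^{(5)}(2)] = 1/30240 × (-6.61678e-11 − (-13.1250)) = 0.000434028.
Partial sum through k=3: 0.0824584.
k=4: B_{8}/(8)! × [f^{(7)}(36) − f^{(7)}(2)] = −1/1209600 × (-4.59499e-12 − (-295.312)) = -0.000244141.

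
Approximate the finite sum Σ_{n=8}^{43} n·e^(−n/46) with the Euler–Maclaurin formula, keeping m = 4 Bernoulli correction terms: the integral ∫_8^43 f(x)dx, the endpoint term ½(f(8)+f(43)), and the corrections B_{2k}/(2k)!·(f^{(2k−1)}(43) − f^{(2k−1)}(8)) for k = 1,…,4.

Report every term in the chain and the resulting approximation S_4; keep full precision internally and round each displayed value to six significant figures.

S_4 ≈ 491.631

∫_8^43 x·e^(−x/46) dx evaluates to 479.883.
½[f(8) + f(43)] = ½[6.72296 + 16.8849] = 11.8039.
Running total after boundary: 491.687.
Order-1 term: 1/12 · (0.0256090 − 0.694219) = -0.0557175.
Running total after k=1: 491.631.
Order-2 term: −1/720 · (0.000383247 − 0.00112238) = 1.02657e-06.
Running total after k=2: 491.631.
Order-3 term: 1/30240 · (3.56518e-07 − 9.05804e-07) = -1.81642e-11.
Running total after k=3: 491.631.
Order-4 term: −1/1209600 · (2.51379e-10 − 6.05474e-10) = 2.92737e-16.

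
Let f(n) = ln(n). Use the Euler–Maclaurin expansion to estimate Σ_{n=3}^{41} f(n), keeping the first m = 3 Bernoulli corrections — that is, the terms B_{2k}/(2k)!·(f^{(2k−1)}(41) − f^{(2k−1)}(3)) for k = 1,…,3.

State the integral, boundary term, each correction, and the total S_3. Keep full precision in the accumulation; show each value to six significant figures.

S_3 ≈ 113.341

Integral: ∫_3^41 ln(x) dx = 110.961.
½[f(3) + f(41)] = ½[1.09861 + 3.71357] = 2.40609.
Integral + boundary = 113.367.
k=1: B_{2}/(2)! × [f^{(1)}(41) − f^{(1)}(3)] = 1/12 × (0.0243902 − 0.333333) = -0.0257453.
After k=1: 113.341.
k=2: B_{4}/(4)! × [f^{(3)}(41) − f^{(3)}(3)] = −1/720 × (2.90187e-05 − 0.0740741) = 0.000102840.
After k=2: 113.341.
k=3: B_{6}/(6)! × [f^{(5)}(41) − f^{(5)}(3)] = 1/30240 × (2.07153e-07 − 0.0987654) = -3.26605e-06.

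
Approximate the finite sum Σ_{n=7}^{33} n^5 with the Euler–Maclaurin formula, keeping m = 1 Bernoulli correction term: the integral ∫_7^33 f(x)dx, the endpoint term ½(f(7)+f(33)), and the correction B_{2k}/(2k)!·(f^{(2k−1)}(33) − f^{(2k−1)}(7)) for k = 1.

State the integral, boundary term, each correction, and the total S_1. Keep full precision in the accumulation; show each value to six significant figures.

S_1 ≈ 2.35294e+08

The integral term ∫_7^33 x^5 dx = 2.15225e+08.
½[f(7) + f(33)] = ½[16807.0 + 3.91354e+07] = 1.95761e+07.
So far: 2.34801e+08.
Order-1 term: 1/12 · (5.92960e+06 − 12005.0) = 493133.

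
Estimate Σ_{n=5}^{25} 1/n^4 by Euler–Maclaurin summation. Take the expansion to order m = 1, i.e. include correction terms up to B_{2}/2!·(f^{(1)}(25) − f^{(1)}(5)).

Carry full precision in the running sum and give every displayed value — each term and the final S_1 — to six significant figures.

The integral term ∫_5^25 1/x^4 dx = 0.00264533.
½[f(5) + f(25)] = ½[0.00160000 + 2.56000e-06] = 0.000801280.
So far: 0.00344661.
Order-1 term: 1/12 · (-4.09600e-07 − (-0.00128000)) = 0.000106633.

S_1 ≈ 0.00355325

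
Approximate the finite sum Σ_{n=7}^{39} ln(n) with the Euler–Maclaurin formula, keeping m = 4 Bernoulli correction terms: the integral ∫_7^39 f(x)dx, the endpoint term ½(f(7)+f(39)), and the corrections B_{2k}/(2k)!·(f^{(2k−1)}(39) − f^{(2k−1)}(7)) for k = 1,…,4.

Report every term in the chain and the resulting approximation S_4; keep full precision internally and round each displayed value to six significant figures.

The integral term ∫_7^39 ln(x) dx = 97.2575.
Boundary: ½(f(7) + f(39)) = ½(1.94591 + 3.66356) = 2.80474.
Running total after boundary: 100.062.
Correction k=1: B_{2}/2! · (f^{(1)}(39) − f^{(1)}(7)) = 1/12 · (0.0256410 − 0.142857) = -0.00976801.
Partial sum through k=1: 100.053.
Correction k=2: B_{4}/4! · (f^{(3)}(39) − f^{(3)}(7)) = −1/720 · (3.37160e-05 − 0.00583090) = 8.05165e-06.
Partial sum through k=2: 100.053.
Correction k=3: B_{6}/6! · (f^{(5)}(39) − f^{(5)}(7)) = 1/30240 · (2.66004e-07 − 0.00142798) = -4.72126e-08.
Partial sum through k=3: 100.053.
Correction k=4: B_{8}/8! · (f^{(7)}(39) − f^{(7)}(7)) = −1/1209600 · (5.24663e-09 − 0.000874271) = 7.22773e-10.

S_4 ≈ 100.053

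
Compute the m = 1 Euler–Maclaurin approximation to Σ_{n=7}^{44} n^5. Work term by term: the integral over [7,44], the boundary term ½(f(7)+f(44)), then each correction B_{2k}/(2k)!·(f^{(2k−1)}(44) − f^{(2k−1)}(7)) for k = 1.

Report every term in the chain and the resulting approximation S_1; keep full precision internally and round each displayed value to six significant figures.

S_1 ≈ 1.29339e+09

Integral: ∫_7^44 x^5 dx = 1.20937e+09.
½[f(7) + f(44)] = ½[16807.0 + 1.64916e+08] = 8.24665e+07.
Running total after boundary: 1.29183e+09.
k=1: B_{2}/(2)! × [f^{(1)}(44) − f^{(1)}(7)] = 1/12 × (1.87405e+07 − 12005.0) = 1.56071e+06.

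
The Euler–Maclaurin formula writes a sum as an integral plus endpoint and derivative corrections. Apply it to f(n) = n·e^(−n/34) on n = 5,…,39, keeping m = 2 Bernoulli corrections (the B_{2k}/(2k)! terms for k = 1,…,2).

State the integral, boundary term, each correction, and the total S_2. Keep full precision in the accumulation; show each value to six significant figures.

S_2 ≈ 364.739

The integral term ∫_5^39 x·e^(−x/34) dx = 356.453.
Boundary: ½(f(5) + f(39)) = ½(4.31622 + 12.3852) = 8.35071.
Running total after boundary: 364.804.
k=1: B_{2}/(2)! × [f^{(1)}(39) − f^{(1)}(5)] = 1/12 × (-0.0467014 − 0.736296) = -0.0652498.
After k=1: 364.739.
k=2: B_{4}/(4)! × [f^{(3)}(39) − f^{(3)}(5)] = −1/720 × (0.000509029 − 0.00213043) = 2.25195e-06.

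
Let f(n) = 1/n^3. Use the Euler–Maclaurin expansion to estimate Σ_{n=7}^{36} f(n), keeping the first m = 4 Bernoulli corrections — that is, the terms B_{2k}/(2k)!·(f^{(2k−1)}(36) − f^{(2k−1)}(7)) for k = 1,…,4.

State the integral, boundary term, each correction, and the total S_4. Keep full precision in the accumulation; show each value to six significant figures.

The integral term ∫_7^36 1/x^3 dx = 0.00981828.
½[f(7) + f(36)] = ½[0.00291545 + 2.14335e-05] = 0.00146844.
So far: 0.0112867.
k=1: B_{2}/(2)! × [f^{(1)}(36) − f^{(1)}(7)] = 1/12 × (-1.78612e-06 − (-0.00124948)) = 0.000103974.
Running total after k=1: 0.0113907.
k=2: B_{4}/(4)! × [f^{(3)}(36) − f^{(3)}(7)] = −1/720 × (-2.75636e-08 − (-0.000509992)) = -7.08283e-07.
Running total after k=2: 0.0113900.
k=3: B_{6}/(6)! × [f^{(5)}(36) − f^{(5)}(7)] = 1/30240 × (-8.93265e-10 − (-0.000437136)) = 1.44555e-08.
Running total after k=3: 0.0113900.
k=4: B_{8}/(8)! × [f^{(7)}(36) − f^{(7)}(7)] = −1/1209600 × (-4.96259e-11 − (-0.000642322)) = -5.31020e-10.

S_4 ≈ 0.0113900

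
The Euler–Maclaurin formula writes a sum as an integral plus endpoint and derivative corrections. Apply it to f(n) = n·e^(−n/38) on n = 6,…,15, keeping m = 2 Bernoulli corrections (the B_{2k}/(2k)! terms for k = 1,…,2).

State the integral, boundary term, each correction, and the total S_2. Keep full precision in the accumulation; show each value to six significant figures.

∫_6^15 x·e^(−x/38) dx evaluates to 70.6384.
Endpoint term: (f(6) + f(15))/2 = (5.12364 + 10.1079)/2 = 7.61575.
So far: 78.2542.
k=1: B_{2}/(2)! × [f^{(1)}(15) − f^{(1)}(6)] = 1/12 × (0.407861 − 0.719107) = -0.0259372.
Running total after k=1: 78.2282.
k=2: B_{4}/(4)! × [f^{(3)}(15) − f^{(3)}(6)] = −1/720 × (0.00121577 − 0.00168074) = 6.45786e-07.

S_2 ≈ 78.2282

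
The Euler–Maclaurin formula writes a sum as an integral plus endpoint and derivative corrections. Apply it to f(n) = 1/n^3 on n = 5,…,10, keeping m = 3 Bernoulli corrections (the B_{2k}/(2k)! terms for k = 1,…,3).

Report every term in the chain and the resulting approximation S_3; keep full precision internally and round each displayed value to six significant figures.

The integral term ∫_5^10 1/x^3 dx = 0.0150000.
½[f(5) + f(10)] = ½[0.00800000 + 0.00100000] = 0.00450000.
Running total after boundary: 0.0195000.
Order-1 term: 1/12 · (-0.000300000 − (-0.00480000)) = 0.000375000.
Partial sum through k=1: 0.0198750.
Order-2 term: −1/720 · (-6.00000e-05 − (-0.00384000)) = -5.25000e-06.
Partial sum through k=2: 0.0198698.
Order-3 term: 1/30240 · (-2.52000e-05 − (-0.00645120)) = 2.12500e-07.

S_3 ≈ 0.0198700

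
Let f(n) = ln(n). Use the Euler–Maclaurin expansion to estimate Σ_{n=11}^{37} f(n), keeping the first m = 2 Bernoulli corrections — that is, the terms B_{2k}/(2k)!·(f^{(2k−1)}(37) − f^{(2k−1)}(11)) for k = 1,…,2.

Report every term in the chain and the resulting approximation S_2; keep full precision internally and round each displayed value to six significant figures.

S_2 ≈ 84.2262

∫_11^37 ln(x) dx evaluates to 81.2271.
½[f(11) + f(37)] = ½[2.39790 + 3.61092] = 3.00441.
Running total after boundary: 84.2315.
Correction k=1: B_{2}/2! · (f^{(1)}(37) − f^{(1)}(11)) = 1/12 · (0.0270270 − 0.0909091) = -0.00532351.
After k=1: 84.2262.
Correction k=2: B_{4}/4! · (f^{(3)}(37) − f^{(3)}(11)) = −1/720 · (3.94843e-05 − 0.00150263) = 2.03215e-06.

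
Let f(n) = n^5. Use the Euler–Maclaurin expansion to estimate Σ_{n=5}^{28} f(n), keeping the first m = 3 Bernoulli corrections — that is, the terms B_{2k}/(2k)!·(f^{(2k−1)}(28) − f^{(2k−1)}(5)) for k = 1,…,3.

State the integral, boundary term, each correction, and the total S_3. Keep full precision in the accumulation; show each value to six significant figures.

S_3 ≈ 8.91750e+07

Integral: ∫_5^28 x^5 dx = 8.03124e+07.
Boundary: ½(f(5) + f(28)) = ½(3125.00 + 1.72104e+07) = 8.60675e+06.
So far: 8.89192e+07.
Order-1 term: 1/12 · (3.07328e+06 − 3125.00) = 255846.
Partial sum through k=1: 8.91750e+07.
Order-2 term: −1/720 · (47040.0 − 1500.00) = -63.2500.
Partial sum through k=2: 8.91750e+07.
Order-3 term: 1/30240 · (120.000 − 120.000) = 0.00000.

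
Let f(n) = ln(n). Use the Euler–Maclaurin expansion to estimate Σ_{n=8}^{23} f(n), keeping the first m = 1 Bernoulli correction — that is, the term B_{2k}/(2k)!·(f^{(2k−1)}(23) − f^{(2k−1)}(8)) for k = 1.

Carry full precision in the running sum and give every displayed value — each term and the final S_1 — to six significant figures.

The integral term ∫_8^23 ln(x) dx = 40.4808.
½[f(8) + f(23)] = ½[2.07944 + 3.13549] = 2.60747.
So far: 43.0883.
Order-1 term: 1/12 · (0.0434783 − 0.125000) = -0.00679348.

S_1 ≈ 43.0815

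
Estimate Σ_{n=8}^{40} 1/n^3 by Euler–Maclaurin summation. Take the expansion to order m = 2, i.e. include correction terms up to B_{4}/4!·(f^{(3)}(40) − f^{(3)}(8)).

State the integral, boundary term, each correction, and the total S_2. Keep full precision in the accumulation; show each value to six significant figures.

The integral term ∫_8^40 1/x^3 dx = 0.00750000.
Endpoint term: (f(8) + f(40))/2 = (0.00195312 + 1.56250e-05)/2 = 0.000984375.
Integral + boundary = 0.00848437.
k=1: B_{2}/(2)! × [f^{(1)}(40) − f^{(1)}(8)] = 1/12 × (-1.17187e-06 − (-0.000732422)) = 6.09375e-05.
Running total after k=1: 0.00854531.
k=2: B_{4}/(4)! × [f^{(3)}(40) − f^{(3)}(8)] = −1/720 × (-1.46484e-08 − (-0.000228882)) = -3.17871e-07.

S_2 ≈ 0.00854499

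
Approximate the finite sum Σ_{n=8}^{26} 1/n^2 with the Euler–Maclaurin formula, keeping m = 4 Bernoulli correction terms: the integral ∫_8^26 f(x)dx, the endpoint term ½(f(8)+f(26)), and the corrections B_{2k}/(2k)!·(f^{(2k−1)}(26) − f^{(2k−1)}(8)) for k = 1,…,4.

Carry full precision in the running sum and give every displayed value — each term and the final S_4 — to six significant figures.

∫_8^26 1/x^2 dx evaluates to 0.0865385.
Endpoint term: (f(8) + f(26))/2 = (0.0156250 + 0.00147929)/2 = 0.00855214.
Running total after boundary: 0.0950906.
k=1: B_{2}/(2)! × [f^{(1)}(26) − f^{(1)}(8)] = 1/12 × (-0.000113792 − (-0.00390625)) = 0.000316038.
Running total after k=1: 0.0954066.
k=2: B_{4}/(4)! × [f^{(3)}(26) − f^{(3)}(8)] = −1/720 × (-2.01997e-06 − (-0.000732422)) = -1.01445e-06.
Running total after k=2: 0.0954056.
k=3: B_{6}/(6)! × [f^{(5)}(26) − f^{(5)}(8)] = 1/30240 × (-8.96436e-08 − (-0.000343323)) = 1.13503e-08.
Running total after k=3: 0.0954056.
k=4: B_{8}/(8)! × [f^{(7)}(26) − f^{(7)}(8)] = −1/1209600 × (-7.42609e-09 − (-0.000300407)) = -2.48347e-10.

S_4 ≈ 0.0954056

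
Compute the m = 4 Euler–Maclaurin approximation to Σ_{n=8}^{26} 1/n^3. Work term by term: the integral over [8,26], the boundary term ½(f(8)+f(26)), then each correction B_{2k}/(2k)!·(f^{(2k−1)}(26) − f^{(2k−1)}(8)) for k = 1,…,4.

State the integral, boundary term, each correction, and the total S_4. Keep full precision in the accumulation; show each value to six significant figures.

S_4 ≈ 0.00813804

∫_8^26 1/x^3 dx evaluates to 0.00707286.
½[f(8) + f(26)] = ½[0.00195312 + 5.68958e-05] = 0.00100501.
So far: 0.00807787.
k=1: B_{2}/(2)! × [f^{(1)}(26) − f^{(1)}(8)] = 1/12 × (-6.56490e-06 − (-0.000732422)) = 6.04881e-05.
After k=1: 0.00813835.
k=2: B_{4}/(4)! × [f^{(3)}(26) − f^{(3)}(8)] = −1/720 × (-1.94228e-07 − (-0.000228882)) = -3.17622e-07.
After k=2: 0.00813804.
k=3: B_{6}/(6)! × [f^{(5)}(26) − f^{(5)}(8)] = 1/30240 × (-1.20674e-08 − (-0.000150204)) = 4.96665e-09.
After k=3: 0.00813804.
k=4: B_{8}/(8)! × [f^{(7)}(26) − f^{(7)}(8)] = −1/1209600 × (-1.28529e-09 − (-0.000168979)) = -1.39697e-10.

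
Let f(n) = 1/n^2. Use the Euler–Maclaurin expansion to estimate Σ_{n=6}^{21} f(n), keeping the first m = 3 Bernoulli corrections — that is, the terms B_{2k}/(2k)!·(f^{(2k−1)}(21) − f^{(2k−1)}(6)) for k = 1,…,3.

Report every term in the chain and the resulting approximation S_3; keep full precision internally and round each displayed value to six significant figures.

Integral: ∫_6^21 1/x^2 dx = 0.119048.
Boundary: ½(f(6) + f(21)) = ½(0.0277778 + 0.00226757) = 0.0150227.
So far: 0.134070.
Order-1 term: 1/12 · (-0.000215959 − (-0.00925926)) = 0.000753608.
Partial sum through k=1: 0.134824.
Order-2 term: −1/720 · (-5.87645e-06 − (-0.00308642)) = -4.27853e-06.
Partial sum through k=2: 0.134820.
Order-3 term: 1/30240 · (-3.99758e-07 − (-0.00257202)) = 8.50402e-08.

S_3 ≈ 0.134820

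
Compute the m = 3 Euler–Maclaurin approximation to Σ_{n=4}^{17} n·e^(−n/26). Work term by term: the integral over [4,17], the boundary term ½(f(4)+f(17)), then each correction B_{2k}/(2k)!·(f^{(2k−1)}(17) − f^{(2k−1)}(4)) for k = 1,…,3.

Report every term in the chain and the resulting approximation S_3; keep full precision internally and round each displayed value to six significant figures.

The integral term ∫_4^17 x·e^(−x/26) dx = 87.3684.
Boundary: ½(f(4) + f(17)) = ½(3.42962 + 8.84071) = 6.13516.
Running total after boundary: 93.5035.
k=1: B_{2}/(2)! × [f^{(1)}(17) − f^{(1)}(4)] = 1/12 × (0.180014 − 0.725496) = -0.0454568.
After k=1: 93.4581.
k=2: B_{4}/(4)! × [f^{(3)}(17) − f^{(3)}(4)] = −1/720 × (0.00180488 − 0.00360992) = 2.50700e-06.
After k=2: 93.4581.
k=3: B_{6}/(6)! × [f^{(5)}(17) − f^{(5)}(4)] = 1/30240 × (4.94595e-06 − 9.09262e-06) = -1.37125e-10.

S_3 ≈ 93.4581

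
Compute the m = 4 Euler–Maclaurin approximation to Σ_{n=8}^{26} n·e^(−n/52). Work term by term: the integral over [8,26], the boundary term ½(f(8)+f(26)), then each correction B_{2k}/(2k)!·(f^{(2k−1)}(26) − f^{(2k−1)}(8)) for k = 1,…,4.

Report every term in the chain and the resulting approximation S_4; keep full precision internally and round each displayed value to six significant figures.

S_4 ≈ 226.291

∫_8^26 x·e^(−x/52) dx evaluates to 215.012.
Endpoint term: (f(8) + f(26))/2 = (6.85923 + 15.7698)/2 = 11.3145.
Running total after boundary: 226.326.
Correction k=1: B_{2}/2! · (f^{(1)}(26) − f^{(1)}(8)) = 1/12 · (0.303265 − 0.725496) = -0.0351859.
After k=1: 226.291.
Correction k=2: B_{4}/4! · (f^{(3)}(26) − f^{(3)}(8)) = −1/720 · (0.000560772 − 0.000902479) = 4.74594e-07.
After k=2: 226.291.
Correction k=3: B_{6}/6! · (f^{(5)}(26) − f^{(5)}(8)) = 1/30240 · (3.73295e-07 − 5.68289e-07) = -6.44822e-12.
After k=3: 226.291.
Correction k=4: B_{8}/8! · (f^{(7)}(26) − f^{(7)}(8)) = −1/1209600 · (1.99410e-10 − 2.96901e-10) = 8.05983e-17.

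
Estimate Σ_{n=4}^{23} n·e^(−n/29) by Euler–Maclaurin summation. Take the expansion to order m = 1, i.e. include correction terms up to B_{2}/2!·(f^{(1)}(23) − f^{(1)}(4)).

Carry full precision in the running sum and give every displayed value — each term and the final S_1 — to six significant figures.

S_1 ≈ 158.312

The integral term ∫_4^23 x·e^(−x/29) dx = 151.422.
½[f(4) + f(23)] = ½[3.48464 + 10.4061] = 6.94536.
So far: 158.367.
Correction k=1: B_{2}/2! · (f^{(1)}(23) − f^{(1)}(4)) = 1/12 · (0.0936080 − 0.750999) = -0.0547826.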